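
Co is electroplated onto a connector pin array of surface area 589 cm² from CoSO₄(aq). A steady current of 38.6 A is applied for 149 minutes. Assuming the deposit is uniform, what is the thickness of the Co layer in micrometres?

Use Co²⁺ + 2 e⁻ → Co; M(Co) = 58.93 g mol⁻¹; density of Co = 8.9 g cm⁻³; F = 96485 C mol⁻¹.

Q = I·t = 38.60 × 8940.0 = 345100 C; n(e⁻) = 3.577 mol.
n(Co) = n(e⁻)/2 = 1.788 mol, so m = 1.788 × 58.93 = 105.4 g.
Volume = m/ρ = 105.4 / 8.9 = 11.84 cm³.
Thickness = V/A = 11.84 / 589 = 0.0201 cm = 201 μm.

201 μm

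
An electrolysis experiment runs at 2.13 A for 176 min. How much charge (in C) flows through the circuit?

22500 C

Q = I·t = 2.130 A × 10560 s = 22500 C.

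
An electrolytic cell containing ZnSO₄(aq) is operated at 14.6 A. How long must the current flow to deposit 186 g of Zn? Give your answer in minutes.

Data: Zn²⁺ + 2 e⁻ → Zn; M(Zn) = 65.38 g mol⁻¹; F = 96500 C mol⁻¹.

627 min

n(Zn) = m/M = 186 / 65.38 = 2.845 mol.
Each Zn atom requires 2 electrons, so n(e⁻) = 2 × 2.845 = 5.690 mol.
Q = n(e⁻)·F = 5.690 × 96500 = 549100 C.
t = Q/I = 549100 / 14.60 A = 37610 s = 627 min.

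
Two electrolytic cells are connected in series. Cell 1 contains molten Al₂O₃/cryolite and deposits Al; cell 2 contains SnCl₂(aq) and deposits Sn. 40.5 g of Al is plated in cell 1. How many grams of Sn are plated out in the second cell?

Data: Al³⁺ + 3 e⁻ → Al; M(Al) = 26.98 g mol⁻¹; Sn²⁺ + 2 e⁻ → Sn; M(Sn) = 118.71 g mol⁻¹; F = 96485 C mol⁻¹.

267 g

n(Al) = 40.5 / 26.98 = 1.501 mol.
Since Al³⁺ + 3 e⁻ → Al, n(e⁻) passed = 3 × 1.501 = 4.503 mol.
Cells in series carry the same charge, so the same 4.503 mol of electrons passes through cell 2.
Sn²⁺ + 2 e⁻ → Sn, so n(Sn) = 4.503 / 2 = 2.252 mol.
m(Sn) = 2.252 × 118.71 = 267 g.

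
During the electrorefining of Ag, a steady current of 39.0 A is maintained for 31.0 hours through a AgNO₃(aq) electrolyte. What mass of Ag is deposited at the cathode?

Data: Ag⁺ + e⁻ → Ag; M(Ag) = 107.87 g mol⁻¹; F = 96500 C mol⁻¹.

Q = I·t = 39.00 A × 111600 s = 4352000 C.
n(e⁻) = Q/F = 4352000 / 96500 = 45.10 mol.
Ag⁺ + e⁻ → Ag, so n(Ag) = n(e⁻)/1 = 45.10 mol.
m = n·M = 45.10 × 107.87 = 4870 g.

4870 g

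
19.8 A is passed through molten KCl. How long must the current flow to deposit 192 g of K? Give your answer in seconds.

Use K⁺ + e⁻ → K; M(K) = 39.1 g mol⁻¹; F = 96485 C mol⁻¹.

n(K) = m/M = 192 / 39.1 = 4.910 mol.
Each K atom requires 1 electron, so n(e⁻) = 1 × 4.910 = 4.910 mol.
Q = n(e⁻)·F = 4.910 × 96485 = 473800 C.
t = Q/I = 473800 / 19.80 A = 23930 s.

23900 s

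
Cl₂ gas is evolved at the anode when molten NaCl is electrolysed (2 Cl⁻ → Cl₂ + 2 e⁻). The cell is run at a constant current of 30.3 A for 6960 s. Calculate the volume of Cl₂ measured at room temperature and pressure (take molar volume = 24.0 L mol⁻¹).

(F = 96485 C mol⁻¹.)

Q = I·t = 30.30 A × 6960.0 s = 210900 C.
n(e⁻) = Q/F = 210900 / 96485 = 2.186 mol.
2 electrons are transferred per Cl₂ molecule, so n(Cl₂) = 2.186 / 2 = 1.093 mol.
V = n × V_m = 1.093 × 24.0 = 26.2 L.

26.2 L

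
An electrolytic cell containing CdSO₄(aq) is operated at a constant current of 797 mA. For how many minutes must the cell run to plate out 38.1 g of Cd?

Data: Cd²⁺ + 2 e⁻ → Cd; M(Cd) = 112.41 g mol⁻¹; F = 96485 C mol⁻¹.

1370 min

n(Cd) = m/M = 38.1 / 112.41 = 0.3389 mol.
Each Cd atom requires 2 electrons, so n(e⁻) = 2 × 0.3389 = 0.6779 mol.
Q = n(e⁻)·F = 0.6779 × 96485 = 65400 C.
t = Q/I = 65400 / 0.7970 A = 82060 s = 1370 min.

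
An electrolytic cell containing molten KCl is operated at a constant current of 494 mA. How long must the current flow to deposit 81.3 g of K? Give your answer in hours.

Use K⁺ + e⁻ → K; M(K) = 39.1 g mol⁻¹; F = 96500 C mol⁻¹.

113 h

n(K) = m/M = 81.3 / 39.1 = 2.079 mol.
Each K atom requires 1 electron, so n(e⁻) = 1 × 2.079 = 2.079 mol.
Q = n(e⁻)·F = 2.079 × 96500 = 200700 C.
t = Q/I = 200700 / 0.4940 A = 406200 s = 113 h.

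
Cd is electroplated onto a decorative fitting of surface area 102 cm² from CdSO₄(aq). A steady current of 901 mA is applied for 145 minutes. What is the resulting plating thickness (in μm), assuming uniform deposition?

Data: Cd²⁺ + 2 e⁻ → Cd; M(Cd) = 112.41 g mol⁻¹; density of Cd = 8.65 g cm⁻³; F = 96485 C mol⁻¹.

Q = I·t = 0.9010 × 8700.0 = 7839 C; n(e⁻) = 0.08124 mol.
n(Cd) = n(e⁻)/2 = 0.04062 mol, so m = 0.04062 × 112.41 = 4.566 g.
Volume = m/ρ = 4.566 / 8.65 = 0.5279 cm³.
Thickness = V/A = 0.5279 / 102 = 0.00518 cm = 51.8 μm.

51.8 μm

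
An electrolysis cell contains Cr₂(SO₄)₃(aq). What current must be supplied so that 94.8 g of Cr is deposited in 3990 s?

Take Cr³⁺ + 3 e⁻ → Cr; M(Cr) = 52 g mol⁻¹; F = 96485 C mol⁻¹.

n(Cr) = 94.8 / 52 = 1.823 mol.
n(e⁻) = 3 × 1.823 = 5.469 mol.
Q = n(e⁻)·F = 5.469 × 96485 = 527700 C.
I = Q/t = 527700 / 3990.0 s = 132 A.

132 A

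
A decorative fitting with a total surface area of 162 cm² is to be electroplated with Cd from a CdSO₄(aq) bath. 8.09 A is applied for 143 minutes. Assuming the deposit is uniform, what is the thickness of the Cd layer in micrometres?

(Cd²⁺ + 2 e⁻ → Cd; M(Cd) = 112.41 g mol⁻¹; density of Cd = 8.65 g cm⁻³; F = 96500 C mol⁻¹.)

289 μm

Q = I·t = 8.090 × 8580.0 = 69410 C; n(e⁻) = 0.7193 mol.
n(Cd) = n(e⁻)/2 = 0.3596 mol, so m = 0.3596 × 112.41 = 40.43 g.
Volume = m/ρ = 40.43 / 8.65 = 4.674 cm³.
Thickness = V/A = 4.674 / 162 = 0.0289 cm = 289 μm.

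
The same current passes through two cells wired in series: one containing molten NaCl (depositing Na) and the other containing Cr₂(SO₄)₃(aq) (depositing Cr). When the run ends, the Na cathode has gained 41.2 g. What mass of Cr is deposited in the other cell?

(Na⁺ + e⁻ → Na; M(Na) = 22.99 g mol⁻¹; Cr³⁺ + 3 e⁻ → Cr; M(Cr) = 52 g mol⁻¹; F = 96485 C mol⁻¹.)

31.1 g

n(Na) = 41.2 / 22.99 = 1.792 mol.
Since Na⁺ + e⁻ → Na, n(e⁻) passed = 1 × 1.792 = 1.792 mol.
Cells in series carry the same charge, so the same 1.792 mol of electrons passes through cell 2.
Cr³⁺ + 3 e⁻ → Cr, so n(Cr) = 1.792 / 3 = 0.5974 mol.
m(Cr) = 0.5974 × 52 = 31.1 g.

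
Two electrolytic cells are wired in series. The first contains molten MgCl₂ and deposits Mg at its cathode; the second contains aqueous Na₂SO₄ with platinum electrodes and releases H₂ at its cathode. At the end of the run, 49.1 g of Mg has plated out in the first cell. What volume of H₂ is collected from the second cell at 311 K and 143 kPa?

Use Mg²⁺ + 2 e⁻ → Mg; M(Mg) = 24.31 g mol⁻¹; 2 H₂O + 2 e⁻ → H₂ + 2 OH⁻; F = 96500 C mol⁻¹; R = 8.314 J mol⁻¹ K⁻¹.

n(Mg) = 49.1 / 24.31 = 2.020 mol, so n(e⁻) = 2 × 2.020 = 4.039 mol.
The cells are in series, so the same 4.039 mol of electrons passes through the second cell.
2 H₂O + 2 e⁻ → H₂ + 2 OH⁻ — 2 mol e⁻ per mol H₂, so n(H₂) = 4.039/2 = 2.020 mol.
V = nRT/P = (2.020 × 8.314 × 311) / (143 × 10³) = 0.0365 m³ = 36.5 L.

36.5 L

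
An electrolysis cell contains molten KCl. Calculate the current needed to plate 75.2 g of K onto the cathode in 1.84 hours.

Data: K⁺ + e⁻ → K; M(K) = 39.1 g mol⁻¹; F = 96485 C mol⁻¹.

28.0 A

n(K) = 75.2 / 39.1 = 1.923 mol.
n(e⁻) = 1 × 1.923 = 1.923 mol.
Q = n(e⁻)·F = 1.923 × 96485 = 185600 C.
I = Q/t = 185600 / 6624.0 s = 28.0 A.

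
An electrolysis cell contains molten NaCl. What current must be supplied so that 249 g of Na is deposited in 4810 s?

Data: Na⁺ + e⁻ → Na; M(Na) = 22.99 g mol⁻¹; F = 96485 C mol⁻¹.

217 A

n(Na) = 249 / 22.99 = 10.83 mol.
n(e⁻) = 1 × 10.83 = 10.83 mol.
Q = n(e⁻)·F = 10.83 × 96485 = 1045000 C.
I = Q/t = 1045000 / 4810.0 s = 217 A.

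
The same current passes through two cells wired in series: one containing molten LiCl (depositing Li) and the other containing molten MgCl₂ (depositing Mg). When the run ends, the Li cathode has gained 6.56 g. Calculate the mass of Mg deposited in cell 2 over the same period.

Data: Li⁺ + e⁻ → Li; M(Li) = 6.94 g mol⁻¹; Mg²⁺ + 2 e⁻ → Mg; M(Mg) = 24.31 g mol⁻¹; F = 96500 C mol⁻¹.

11.5 g

n(Li) = 6.56 / 6.94 = 0.9452 mol.
Since Li⁺ + e⁻ → Li, n(e⁻) passed = 1 × 0.9452 = 0.9452 mol.
Cells in series carry the same charge, so the same 0.9452 mol of electrons passes through cell 2.
Mg²⁺ + 2 e⁻ → Mg, so n(Mg) = 0.9452 / 2 = 0.4726 mol.
m(Mg) = 0.4726 × 24.31 = 11.5 g.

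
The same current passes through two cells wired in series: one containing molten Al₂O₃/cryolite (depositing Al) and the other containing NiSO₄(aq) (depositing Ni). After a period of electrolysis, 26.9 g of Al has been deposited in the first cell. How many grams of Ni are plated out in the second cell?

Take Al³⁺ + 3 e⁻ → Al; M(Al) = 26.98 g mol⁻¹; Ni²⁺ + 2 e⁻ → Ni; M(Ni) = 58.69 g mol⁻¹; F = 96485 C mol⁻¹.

87.8 g

n(Al) = 26.9 / 26.98 = 0.9970 mol.
Since Al³⁺ + 3 e⁻ → Al, n(e⁻) passed = 3 × 0.9970 = 2.991 mol.
Cells in series carry the same charge, so the same 2.991 mol of electrons passes through cell 2.
Ni²⁺ + 2 e⁻ → Ni, so n(Ni) = 2.991 / 2 = 1.496 mol.
m(Ni) = 1.496 × 58.69 = 87.8 g.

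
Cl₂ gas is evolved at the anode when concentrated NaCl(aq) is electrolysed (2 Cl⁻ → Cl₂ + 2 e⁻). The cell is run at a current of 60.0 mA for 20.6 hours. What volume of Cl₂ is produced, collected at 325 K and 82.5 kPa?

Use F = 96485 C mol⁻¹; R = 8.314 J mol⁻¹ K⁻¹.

Q = I·t = 0.06000 A × 74160 s = 4450 C.
n(e⁻) = Q/F = 4450 / 96485 = 0.04612 mol.
2 electrons are transferred per Cl₂ molecule, so n(Cl₂) = 0.04612 / 2 = 0.02306 mol.
V = nRT/P = (0.02306 × 8.314 × 325) / (82.5 × 10³ Pa) = 7.55 × 10⁻⁴ m³ = 0.755 L.

0.755 L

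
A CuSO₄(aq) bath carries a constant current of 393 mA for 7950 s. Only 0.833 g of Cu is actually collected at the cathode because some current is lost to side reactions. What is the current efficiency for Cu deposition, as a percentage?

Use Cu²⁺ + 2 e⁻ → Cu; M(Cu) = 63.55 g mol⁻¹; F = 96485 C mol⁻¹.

81.0 %

Q = I·t = 0.3930 × 7950.0 = 3124 C; n(e⁻) = 3124/96485 = 0.03238 mol.
Theoretical n(Cu) = n(e⁻)/2 = 0.01619 mol, i.e. m_theo = 0.01619 × 63.55 = 1.029 g.
Efficiency = m_actual / m_theo = 0.833 / 1.029 = 81.0 %.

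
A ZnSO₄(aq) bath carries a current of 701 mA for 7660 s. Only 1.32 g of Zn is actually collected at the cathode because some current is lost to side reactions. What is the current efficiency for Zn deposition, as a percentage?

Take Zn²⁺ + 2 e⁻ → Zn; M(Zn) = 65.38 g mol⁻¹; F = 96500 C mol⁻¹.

Q = I·t = 0.7010 × 7660.0 = 5370 C; n(e⁻) = 5370/96500 = 0.05564 mol.
Theoretical n(Zn) = n(e⁻)/2 = 0.02782 mol, i.e. m_theo = 0.02782 × 65.38 = 1.819 g.
Efficiency = m_actual / m_theo = 1.32 / 1.819 = 72.6 %.

72.6 %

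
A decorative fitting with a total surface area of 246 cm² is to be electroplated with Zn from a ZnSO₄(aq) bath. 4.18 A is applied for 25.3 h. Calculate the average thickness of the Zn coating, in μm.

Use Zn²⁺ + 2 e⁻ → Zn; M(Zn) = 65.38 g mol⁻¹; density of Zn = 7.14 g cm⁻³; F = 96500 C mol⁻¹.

734 μm

Q = I·t = 4.180 × 91080 = 380700 C; n(e⁻) = 3.945 mol.
n(Zn) = n(e⁻)/2 = 1.973 mol, so m = 1.973 × 65.38 = 129.0 g.
Volume = m/ρ = 129.0 / 7.14 = 18.06 cm³.
Thickness = V/A = 18.06 / 246 = 0.0734 cm = 734 μm.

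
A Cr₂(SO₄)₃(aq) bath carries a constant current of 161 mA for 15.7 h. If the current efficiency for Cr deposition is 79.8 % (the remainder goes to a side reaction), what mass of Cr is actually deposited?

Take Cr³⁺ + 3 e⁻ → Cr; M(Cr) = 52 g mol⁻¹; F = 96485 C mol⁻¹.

1.30 g

Q = I·t = 0.1610 × 56520 = 9100 C.
n(e⁻) = 9100/96485 = 0.09431 mol; theoretically n(Cr) = 0.09431/3 = 0.03144 mol, m_theo = 1.635 g.
At 79.8 % efficiency, m_actual = 0.798 × 1.635 = 1.30 g.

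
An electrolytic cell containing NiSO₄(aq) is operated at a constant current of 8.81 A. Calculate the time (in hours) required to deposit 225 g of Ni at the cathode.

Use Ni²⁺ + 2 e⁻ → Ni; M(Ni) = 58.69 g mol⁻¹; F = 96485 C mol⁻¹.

23.3 h

n(Ni) = m/M = 225 / 58.69 = 3.834 mol.
Each Ni atom requires 2 electrons, so n(e⁻) = 2 × 3.834 = 7.667 mol.
Q = n(e⁻)·F = 7.667 × 96485 = 739800 C.
t = Q/I = 739800 / 8.810 A = 83970 s = 23.3 h.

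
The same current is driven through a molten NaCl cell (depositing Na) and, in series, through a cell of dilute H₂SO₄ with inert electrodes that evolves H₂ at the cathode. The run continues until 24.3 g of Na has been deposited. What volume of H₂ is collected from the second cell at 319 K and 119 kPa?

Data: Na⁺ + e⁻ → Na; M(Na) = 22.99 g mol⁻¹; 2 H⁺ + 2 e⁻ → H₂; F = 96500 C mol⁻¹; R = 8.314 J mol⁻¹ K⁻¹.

11.8 L

n(Na) = 24.3 / 22.99 = 1.057 mol, so n(e⁻) = 1 × 1.057 = 1.057 mol.
The cells are in series, so the same 1.057 mol of electrons passes through the second cell.
2 H⁺ + 2 e⁻ → H₂ — 2 mol e⁻ per mol H₂, so n(H₂) = 1.057/2 = 0.5285 mol.
V = nRT/P = (0.5285 × 8.314 × 319) / (119 × 10³) = 0.0118 m³ = 11.8 L.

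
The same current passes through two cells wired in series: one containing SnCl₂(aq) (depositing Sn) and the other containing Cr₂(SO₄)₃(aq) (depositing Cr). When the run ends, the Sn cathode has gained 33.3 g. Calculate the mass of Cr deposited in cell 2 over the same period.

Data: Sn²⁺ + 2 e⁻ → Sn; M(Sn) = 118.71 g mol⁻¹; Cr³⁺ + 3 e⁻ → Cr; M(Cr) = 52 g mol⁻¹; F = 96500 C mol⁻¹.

n(Sn) = 33.3 / 118.71 = 0.2805 mol.
Since Sn²⁺ + 2 e⁻ → Sn, n(e⁻) passed = 2 × 0.2805 = 0.5610 mol.
Cells in series carry the same charge, so the same 0.5610 mol of electrons passes through cell 2.
Cr³⁺ + 3 e⁻ → Cr, so n(Cr) = 0.5610 / 3 = 0.1870 mol.
m(Cr) = 0.1870 × 52 = 9.72 g.

9.72 g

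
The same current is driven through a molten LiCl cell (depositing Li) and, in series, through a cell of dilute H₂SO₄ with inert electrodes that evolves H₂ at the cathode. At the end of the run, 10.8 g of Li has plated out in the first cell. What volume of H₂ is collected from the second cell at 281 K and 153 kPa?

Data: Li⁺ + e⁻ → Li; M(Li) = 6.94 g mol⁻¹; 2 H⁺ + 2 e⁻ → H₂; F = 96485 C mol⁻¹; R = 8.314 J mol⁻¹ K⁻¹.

11.9 L

n(Li) = 10.8 / 6.94 = 1.556 mol, so n(e⁻) = 1 × 1.556 = 1.556 mol.
The cells are in series, so the same 1.556 mol of electrons passes through the second cell.
2 H⁺ + 2 e⁻ → H₂ — 2 mol e⁻ per mol H₂, so n(H₂) = 1.556/2 = 0.7781 mol.
V = nRT/P = (0.7781 × 8.314 × 281) / (153 × 10³) = 0.0119 m³ = 11.9 L.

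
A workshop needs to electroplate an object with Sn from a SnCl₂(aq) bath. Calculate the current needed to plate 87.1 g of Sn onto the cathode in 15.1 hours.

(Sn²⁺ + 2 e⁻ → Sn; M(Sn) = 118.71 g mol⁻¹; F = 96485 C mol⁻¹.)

2.60 A

n(Sn) = 87.1 / 118.71 = 0.7337 mol.
n(e⁻) = 2 × 0.7337 = 1.467 mol.
Q = n(e⁻)·F = 1.467 × 96485 = 141600 C.
I = Q/t = 141600 / 54360 s = 2.60 A.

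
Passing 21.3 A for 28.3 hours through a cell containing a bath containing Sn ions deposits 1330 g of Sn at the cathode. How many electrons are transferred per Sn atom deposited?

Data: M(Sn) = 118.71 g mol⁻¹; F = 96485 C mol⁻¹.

2

Q = I·t = 21.30 A × 101880 s = 2170000 C, so n(e⁻) = 2170000/96485 = 22.49 mol.
n(Sn) deposited = 1330 / 118.71 = 11.20 mol.
Electrons per atom = n(e⁻)/n(Sn) = 22.49 / 11.20 = 2.01 ≈ 2, so the ion is Sn²⁺.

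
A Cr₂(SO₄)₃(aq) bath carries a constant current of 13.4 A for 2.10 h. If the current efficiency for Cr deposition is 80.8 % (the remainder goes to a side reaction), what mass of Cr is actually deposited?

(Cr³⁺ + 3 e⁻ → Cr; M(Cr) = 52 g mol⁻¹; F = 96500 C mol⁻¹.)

Q = I·t = 13.40 × 7560.0 = 101300 C.
n(e⁻) = 101300/96500 = 1.050 mol; theoretically n(Cr) = 1.050/3 = 0.3499 mol, m_theo = 18.20 g.
At 80.8 % efficiency, m_actual = 0.808 × 18.20 = 14.7 g.

14.7 g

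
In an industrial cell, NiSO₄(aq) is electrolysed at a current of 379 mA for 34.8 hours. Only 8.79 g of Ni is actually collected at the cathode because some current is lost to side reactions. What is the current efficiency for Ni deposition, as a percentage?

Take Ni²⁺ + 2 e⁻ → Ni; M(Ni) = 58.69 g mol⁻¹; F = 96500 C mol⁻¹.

Q = I·t = 0.3790 × 125280 = 47480 C; n(e⁻) = 47480/96500 = 0.4920 mol.
Theoretical n(Ni) = n(e⁻)/2 = 0.2460 mol, i.e. m_theo = 0.2460 × 58.69 = 14.44 g.
Efficiency = m_actual / m_theo = 8.79 / 14.44 = 60.9 %.

60.9 %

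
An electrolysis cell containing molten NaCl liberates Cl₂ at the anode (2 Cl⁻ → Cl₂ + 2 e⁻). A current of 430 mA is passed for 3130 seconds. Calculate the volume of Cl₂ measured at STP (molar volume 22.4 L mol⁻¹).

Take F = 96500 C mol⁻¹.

0.156 L

Q = I·t = 0.4300 A × 3130.0 s = 1346 C.
n(e⁻) = Q/F = 1346 / 96500 = 0.01395 mol.
2 electrons are transferred per Cl₂ molecule, so n(Cl₂) = 0.01395 / 2 = 0.006974 mol.
V = n × V_m = 0.006974 × 22.4 = 0.156 L.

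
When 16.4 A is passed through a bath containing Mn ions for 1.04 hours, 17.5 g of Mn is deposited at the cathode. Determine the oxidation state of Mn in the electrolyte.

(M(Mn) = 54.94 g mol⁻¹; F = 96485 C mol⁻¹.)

Q = I·t = 16.40 A × 3744.0 s = 61400 C, so n(e⁻) = 61400/96485 = 0.6364 mol.
n(Mn) deposited = 17.5 / 54.94 = 0.3185 mol.
Electrons per atom = n(e⁻)/n(Mn) = 0.6364 / 0.3185 = 2.00 ≈ 2, so the ion is Mn²⁺.

+2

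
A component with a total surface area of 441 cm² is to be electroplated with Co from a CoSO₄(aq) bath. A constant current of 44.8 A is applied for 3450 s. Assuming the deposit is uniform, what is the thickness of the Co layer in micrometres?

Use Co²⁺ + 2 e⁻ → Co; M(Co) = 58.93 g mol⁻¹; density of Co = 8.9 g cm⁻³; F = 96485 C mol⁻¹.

120 μm

Q = I·t = 44.80 × 3450.0 = 154600 C; n(e⁻) = 1.602 mol.
n(Co) = n(e⁻)/2 = 0.8010 mol, so m = 0.8010 × 58.93 = 47.20 g.
Volume = m/ρ = 47.20 / 8.9 = 5.303 cm³.
Thickness = V/A = 5.303 / 441 = 0.0120 cm = 120 μm.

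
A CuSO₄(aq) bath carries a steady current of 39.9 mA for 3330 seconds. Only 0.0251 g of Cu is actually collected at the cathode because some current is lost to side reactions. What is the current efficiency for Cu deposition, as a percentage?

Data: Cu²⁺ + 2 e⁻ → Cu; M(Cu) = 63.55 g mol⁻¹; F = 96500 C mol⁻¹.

57.4 %

Q = I·t = 0.03990 × 3330.0 = 132.9 C; n(e⁻) = 132.9/96500 = 0.001377 mol.
Theoretical n(Cu) = n(e⁻)/2 = 0.0006884 mol, i.e. m_theo = 0.0006884 × 63.55 = 0.04375 g.
Efficiency = m_actual / m_theo = 0.0251 / 0.04375 = 57.4 %.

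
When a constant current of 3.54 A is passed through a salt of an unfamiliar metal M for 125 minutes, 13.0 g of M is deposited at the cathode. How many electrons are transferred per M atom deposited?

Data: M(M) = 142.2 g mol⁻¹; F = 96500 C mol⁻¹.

3

Q = I·t = 3.540 A × 7500.0 s = 26550 C, so n(e⁻) = 26550/96500 = 0.2751 mol.
n(M) deposited = 13.0 / 142.2 = 0.09142 mol.
Electrons per atom = n(e⁻)/n(M) = 0.2751 / 0.09142 = 3.01 ≈ 3, so the ion is M³⁺.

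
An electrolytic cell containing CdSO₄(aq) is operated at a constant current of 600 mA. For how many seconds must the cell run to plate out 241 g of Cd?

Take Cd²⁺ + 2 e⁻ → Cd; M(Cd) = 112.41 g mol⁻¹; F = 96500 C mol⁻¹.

6.90 × 10⁵ s

n(Cd) = m/M = 241 / 112.41 = 2.144 mol.
Each Cd atom requires 2 electrons, so n(e⁻) = 2 × 2.144 = 4.288 mol.
Q = n(e⁻)·F = 4.288 × 96500 = 413800 C.
t = Q/I = 413800 / 0.6000 A = 689600 s.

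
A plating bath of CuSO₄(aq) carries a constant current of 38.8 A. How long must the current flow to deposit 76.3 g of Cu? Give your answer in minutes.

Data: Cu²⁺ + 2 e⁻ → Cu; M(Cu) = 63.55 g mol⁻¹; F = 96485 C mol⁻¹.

n(Cu) = m/M = 76.3 / 63.55 = 1.201 mol.
Each Cu atom requires 2 electrons, so n(e⁻) = 2 × 1.201 = 2.401 mol.
Q = n(e⁻)·F = 2.401 × 96485 = 231700 C.
t = Q/I = 231700 / 38.80 A = 5971 s = 99.5 min.

99.5 min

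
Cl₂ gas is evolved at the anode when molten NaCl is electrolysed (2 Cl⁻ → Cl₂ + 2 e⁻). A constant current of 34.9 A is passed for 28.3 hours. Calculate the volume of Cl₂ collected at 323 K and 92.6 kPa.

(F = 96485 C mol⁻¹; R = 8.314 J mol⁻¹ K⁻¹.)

Q = I·t = 34.90 A × 101880 s = 3556000 C.
n(e⁻) = Q/F = 3556000 / 96485 = 36.85 mol.
2 electrons are transferred per Cl₂ molecule, so n(Cl₂) = 36.85 / 2 = 18.43 mol.
V = nRT/P = (18.43 × 8.314 × 323) / (92.6 × 10³ Pa) = 0.534 m³ = 534 L.

534 L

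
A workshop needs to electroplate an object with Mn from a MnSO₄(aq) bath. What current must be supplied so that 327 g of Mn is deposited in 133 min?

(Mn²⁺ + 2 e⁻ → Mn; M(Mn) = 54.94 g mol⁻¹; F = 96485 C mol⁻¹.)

n(Mn) = 327 / 54.94 = 5.952 mol.
n(e⁻) = 2 × 5.952 = 11.90 mol.
Q = n(e⁻)·F = 11.90 × 96485 = 1149000 C.
I = Q/t = 1149000 / 7980.0 s = 144 A.

144 A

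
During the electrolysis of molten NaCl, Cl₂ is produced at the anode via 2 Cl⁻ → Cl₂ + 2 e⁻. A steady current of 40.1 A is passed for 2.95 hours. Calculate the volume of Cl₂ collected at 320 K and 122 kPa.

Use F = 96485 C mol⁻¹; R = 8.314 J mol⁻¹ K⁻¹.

48.1 L

Q = I·t = 40.10 A × 10620 s = 425900 C.
n(e⁻) = Q/F = 425900 / 96485 = 4.414 mol.
2 electrons are transferred per Cl₂ molecule, so n(Cl₂) = 4.414 / 2 = 2.207 mol.
V = nRT/P = (2.207 × 8.314 × 320) / (122 × 10³ Pa) = 0.0481 m³ = 48.1 L.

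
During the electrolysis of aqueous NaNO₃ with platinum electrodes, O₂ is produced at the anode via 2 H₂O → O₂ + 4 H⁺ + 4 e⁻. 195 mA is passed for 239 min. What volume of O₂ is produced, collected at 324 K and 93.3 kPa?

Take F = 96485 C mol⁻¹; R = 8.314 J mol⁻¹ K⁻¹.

Q = I·t = 0.1950 A × 14340 s = 2796 C.
n(e⁻) = Q/F = 2796 / 96485 = 0.02898 mol.
4 electrons are transferred per O₂ molecule, so n(O₂) = 0.02898 / 4 = 0.007245 mol.
V = nRT/P = (0.007245 × 8.314 × 324) / (93.3 × 10³ Pa) = 2.09 × 10⁻⁴ m³ = 0.209 L.

0.209 L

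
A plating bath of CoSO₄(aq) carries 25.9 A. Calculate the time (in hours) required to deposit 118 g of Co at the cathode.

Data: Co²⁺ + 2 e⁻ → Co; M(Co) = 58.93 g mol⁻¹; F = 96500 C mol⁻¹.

4.14 h

n(Co) = m/M = 118 / 58.93 = 2.002 mol.
Each Co atom requires 2 electrons, so n(e⁻) = 2 × 2.002 = 4.005 mol.
Q = n(e⁻)·F = 4.005 × 96500 = 386500 C.
t = Q/I = 386500 / 25.90 A = 14920 s = 4.14 h.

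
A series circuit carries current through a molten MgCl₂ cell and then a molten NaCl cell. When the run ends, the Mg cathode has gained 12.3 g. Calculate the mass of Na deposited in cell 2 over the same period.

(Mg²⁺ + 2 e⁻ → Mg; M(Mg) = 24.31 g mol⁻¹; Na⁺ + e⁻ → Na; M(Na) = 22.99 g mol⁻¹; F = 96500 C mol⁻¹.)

n(Mg) = 12.3 / 24.31 = 0.5060 mol.
Since Mg²⁺ + 2 e⁻ → Mg, n(e⁻) passed = 2 × 0.5060 = 1.012 mol.
Cells in series carry the same charge, so the same 1.012 mol of electrons passes through cell 2.
Na⁺ + e⁻ → Na, so n(Na) = 1.012 / 1 = 1.012 mol.
m(Na) = 1.012 × 22.99 = 23.3 g.

23.3 g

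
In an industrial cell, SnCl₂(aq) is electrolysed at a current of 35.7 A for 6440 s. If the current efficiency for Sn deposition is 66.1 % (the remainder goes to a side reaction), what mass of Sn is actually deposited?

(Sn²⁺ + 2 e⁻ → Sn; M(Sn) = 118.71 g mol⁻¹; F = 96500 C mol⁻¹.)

Q = I·t = 35.70 × 6440.0 = 229900 C.
n(e⁻) = 229900/96500 = 2.382 mol; theoretically n(Sn) = 2.382/2 = 1.191 mol, m_theo = 141.4 g.
At 66.1 % efficiency, m_actual = 0.661 × 141.4 = 93.5 g.

93.5 g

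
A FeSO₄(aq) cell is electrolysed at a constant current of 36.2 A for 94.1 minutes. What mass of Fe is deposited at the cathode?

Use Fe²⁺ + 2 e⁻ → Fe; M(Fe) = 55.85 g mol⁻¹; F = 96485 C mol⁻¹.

59.2 g

Q = I·t = 36.20 A × 5646.0 s = 204400 C.
n(e⁻) = Q/F = 204400 / 96485 = 2.118 mol.
Fe²⁺ + 2 e⁻ → Fe, so n(Fe) = n(e⁻)/2 = 1.059 mol.
m = n·M = 1.059 × 55.85 = 59.2 g.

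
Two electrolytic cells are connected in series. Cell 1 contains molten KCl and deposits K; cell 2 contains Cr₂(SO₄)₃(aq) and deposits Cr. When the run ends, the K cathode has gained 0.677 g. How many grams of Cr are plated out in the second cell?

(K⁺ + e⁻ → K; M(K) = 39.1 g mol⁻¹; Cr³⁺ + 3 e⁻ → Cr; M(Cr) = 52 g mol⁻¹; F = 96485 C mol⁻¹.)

n(K) = 0.677 / 39.1 = 0.01731 mol.
Since K⁺ + e⁻ → K, n(e⁻) passed = 1 × 0.01731 = 0.01731 mol.
Cells in series carry the same charge, so the same 0.01731 mol of electrons passes through cell 2.
Cr³⁺ + 3 e⁻ → Cr, so n(Cr) = 0.01731 / 3 = 0.005772 mol.
m(Cr) = 0.005772 × 52 = 0.300 g.

0.300 g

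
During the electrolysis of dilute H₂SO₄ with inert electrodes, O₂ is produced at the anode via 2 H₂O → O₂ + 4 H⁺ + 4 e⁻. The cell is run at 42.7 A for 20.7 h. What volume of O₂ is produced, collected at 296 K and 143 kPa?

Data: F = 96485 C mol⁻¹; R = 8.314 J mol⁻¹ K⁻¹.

142 L

Q = I·t = 42.70 A × 74520 s = 3182000 C.
n(e⁻) = Q/F = 3182000 / 96485 = 32.98 mol.
4 electrons are transferred per O₂ molecule, so n(O₂) = 32.98 / 4 = 8.245 mol.
V = nRT/P = (8.245 × 8.314 × 296) / (143 × 10³ Pa) = 0.142 m³ = 142 L.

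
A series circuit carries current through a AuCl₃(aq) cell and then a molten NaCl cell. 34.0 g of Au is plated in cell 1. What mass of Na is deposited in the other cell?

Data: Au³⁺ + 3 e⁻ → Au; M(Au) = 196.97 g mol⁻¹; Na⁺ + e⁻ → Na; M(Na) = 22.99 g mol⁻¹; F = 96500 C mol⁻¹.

n(Au) = 34.0 / 196.97 = 0.1726 mol.
Since Au³⁺ + 3 e⁻ → Au, n(e⁻) passed = 3 × 0.1726 = 0.5178 mol.
Cells in series carry the same charge, so the same 0.5178 mol of electrons passes through cell 2.
Na⁺ + e⁻ → Na, so n(Na) = 0.5178 / 1 = 0.5178 mol.
m(Na) = 0.5178 × 22.99 = 11.9 g.

11.9 g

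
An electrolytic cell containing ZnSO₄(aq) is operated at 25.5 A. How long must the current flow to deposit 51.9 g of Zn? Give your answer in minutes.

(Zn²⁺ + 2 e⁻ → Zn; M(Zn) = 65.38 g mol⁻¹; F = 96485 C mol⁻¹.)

n(Zn) = m/M = 51.9 / 65.38 = 0.7938 mol.
Each Zn atom requires 2 electrons, so n(e⁻) = 2 × 0.7938 = 1.588 mol.
Q = n(e⁻)·F = 1.588 × 96485 = 153200 C.
t = Q/I = 153200 / 25.50 A = 6007 s = 100 min.

100 min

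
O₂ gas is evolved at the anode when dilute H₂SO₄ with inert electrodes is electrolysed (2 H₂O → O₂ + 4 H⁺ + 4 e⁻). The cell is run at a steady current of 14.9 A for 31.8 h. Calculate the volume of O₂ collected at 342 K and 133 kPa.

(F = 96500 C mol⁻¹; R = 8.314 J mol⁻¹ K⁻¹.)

94.5 L

Q = I·t = 14.90 A × 114480 s = 1706000 C.
n(e⁻) = Q/F = 1706000 / 96500 = 17.68 mol.
4 electrons are transferred per O₂ molecule, so n(O₂) = 17.68 / 4 = 4.419 mol.
V = nRT/P = (4.419 × 8.314 × 342) / (133 × 10³ Pa) = 0.0945 m³ = 94.5 L.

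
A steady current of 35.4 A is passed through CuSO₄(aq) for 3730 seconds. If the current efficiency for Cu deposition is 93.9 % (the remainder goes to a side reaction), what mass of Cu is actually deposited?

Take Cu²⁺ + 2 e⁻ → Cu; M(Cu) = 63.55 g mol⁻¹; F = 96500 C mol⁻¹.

Q = I·t = 35.40 × 3730.0 = 132000 C.
n(e⁻) = 132000/96500 = 1.368 mol; theoretically n(Cu) = 1.368/2 = 0.6842 mol, m_theo = 43.48 g.
At 93.9 % efficiency, m_actual = 0.939 × 43.48 = 40.8 g.

40.8 g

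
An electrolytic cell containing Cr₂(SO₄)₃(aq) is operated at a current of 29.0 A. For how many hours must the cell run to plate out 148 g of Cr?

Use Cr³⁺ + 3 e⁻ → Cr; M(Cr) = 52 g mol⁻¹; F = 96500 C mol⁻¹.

7.89 h

n(Cr) = m/M = 148 / 52 = 2.846 mol.
Each Cr atom requires 3 electrons, so n(e⁻) = 3 × 2.846 = 8.538 mol.
Q = n(e⁻)·F = 8.538 × 96500 = 824000 C.
t = Q/I = 824000 / 29.00 A = 28410 s = 7.89 h.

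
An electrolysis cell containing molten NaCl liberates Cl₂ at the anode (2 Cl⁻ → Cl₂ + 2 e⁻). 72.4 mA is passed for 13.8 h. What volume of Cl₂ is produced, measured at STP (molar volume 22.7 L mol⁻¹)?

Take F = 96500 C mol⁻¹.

Q = I·t = 0.07240 A × 49680 s = 3597 C.
n(e⁻) = Q/F = 3597 / 96500 = 0.03727 mol.
2 electrons are transferred per Cl₂ molecule, so n(Cl₂) = 0.03727 / 2 = 0.01864 mol.
V = n × V_m = 0.01864 × 22.7 = 0.423 L.

0.423 L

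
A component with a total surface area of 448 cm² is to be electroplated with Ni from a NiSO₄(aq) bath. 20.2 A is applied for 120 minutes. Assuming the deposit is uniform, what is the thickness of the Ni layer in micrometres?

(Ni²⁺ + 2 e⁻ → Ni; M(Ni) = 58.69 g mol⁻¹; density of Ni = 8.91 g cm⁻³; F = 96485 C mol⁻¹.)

111 μm

Q = I·t = 20.20 × 7200.0 = 145400 C; n(e⁻) = 1.507 mol.
n(Ni) = n(e⁻)/2 = 0.7537 mol, so m = 0.7537 × 58.69 = 44.23 g.
Volume = m/ρ = 44.23 / 8.91 = 4.965 cm³.
Thickness = V/A = 4.965 / 448 = 0.0111 cm = 111 μm.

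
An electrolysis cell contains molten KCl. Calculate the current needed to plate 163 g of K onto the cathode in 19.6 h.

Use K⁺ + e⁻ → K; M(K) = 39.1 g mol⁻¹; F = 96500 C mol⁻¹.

5.70 A

n(K) = 163 / 39.1 = 4.169 mol.
n(e⁻) = 1 × 4.169 = 4.169 mol.
Q = n(e⁻)·F = 4.169 × 96500 = 402300 C.
I = Q/t = 402300 / 70560 s = 5.70 A.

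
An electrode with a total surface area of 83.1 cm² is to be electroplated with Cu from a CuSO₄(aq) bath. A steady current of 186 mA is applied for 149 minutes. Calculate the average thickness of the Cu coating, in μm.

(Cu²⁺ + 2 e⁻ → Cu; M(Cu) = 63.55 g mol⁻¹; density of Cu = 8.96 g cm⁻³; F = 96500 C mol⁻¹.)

7.35 μm

Q = I·t = 0.1860 × 8940.0 = 1663 C; n(e⁻) = 0.01723 mol.
n(Cu) = n(e⁻)/2 = 0.008616 mol, so m = 0.008616 × 63.55 = 0.5475 g.
Volume = m/ρ = 0.5475 / 8.96 = 0.06111 cm³.
Thickness = V/A = 0.06111 / 83.1 = 7.35 × 10⁻⁴ cm = 7.35 μm.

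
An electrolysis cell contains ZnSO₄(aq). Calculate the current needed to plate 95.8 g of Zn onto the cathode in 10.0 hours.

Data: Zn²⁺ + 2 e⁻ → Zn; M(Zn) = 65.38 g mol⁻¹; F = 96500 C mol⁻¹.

7.86 A

n(Zn) = 95.8 / 65.38 = 1.465 mol.
n(e⁻) = 2 × 1.465 = 2.931 mol.
Q = n(e⁻)·F = 2.931 × 96500 = 282800 C.
I = Q/t = 282800 / 36000 s = 7.86 A.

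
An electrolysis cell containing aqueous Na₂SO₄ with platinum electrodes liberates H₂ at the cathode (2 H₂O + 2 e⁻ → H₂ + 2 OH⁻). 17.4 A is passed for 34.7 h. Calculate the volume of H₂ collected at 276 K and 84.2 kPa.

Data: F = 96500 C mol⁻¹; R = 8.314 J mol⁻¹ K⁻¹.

307 L

Q = I·t = 17.40 A × 124920 s = 2174000 C.
n(e⁻) = Q/F = 2174000 / 96500 = 22.52 mol.
2 electrons are transferred per H₂ molecule, so n(H₂) = 22.52 / 2 = 11.26 mol.
V = nRT/P = (11.26 × 8.314 × 276) / (84.2 × 10³ Pa) = 0.307 m³ = 307 L.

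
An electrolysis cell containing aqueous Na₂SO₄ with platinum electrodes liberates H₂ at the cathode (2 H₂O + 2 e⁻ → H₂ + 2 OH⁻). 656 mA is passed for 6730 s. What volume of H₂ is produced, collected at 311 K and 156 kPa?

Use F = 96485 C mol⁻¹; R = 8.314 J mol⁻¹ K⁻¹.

Q = I·t = 0.6560 A × 6730.0 s = 4415 C.
n(e⁻) = Q/F = 4415 / 96485 = 0.04576 mol.
2 electrons are transferred per H₂ molecule, so n(H₂) = 0.04576 / 2 = 0.02288 mol.
V = nRT/P = (0.02288 × 8.314 × 311) / (156 × 10³ Pa) = 3.79 × 10⁻⁴ m³ = 0.379 L.

0.379 L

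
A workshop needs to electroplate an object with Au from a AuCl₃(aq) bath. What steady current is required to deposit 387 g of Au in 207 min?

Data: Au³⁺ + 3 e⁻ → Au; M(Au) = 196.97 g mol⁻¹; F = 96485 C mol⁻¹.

45.8 A

n(Au) = 387 / 196.97 = 1.965 mol.
n(e⁻) = 3 × 1.965 = 5.894 mol.
Q = n(e⁻)·F = 5.894 × 96485 = 568700 C.
I = Q/t = 568700 / 12420 s = 45.8 A.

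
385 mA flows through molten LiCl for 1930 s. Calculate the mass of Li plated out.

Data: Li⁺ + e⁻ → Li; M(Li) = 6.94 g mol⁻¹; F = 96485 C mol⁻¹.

Q = I·t = 0.3850 A × 1930.0 s = 743.1 C.
n(e⁻) = Q/F = 743.1 / 96485 = 0.007701 mol.
Li⁺ + e⁻ → Li, so n(Li) = n(e⁻)/1 = 0.007701 mol.
m = n·M = 0.007701 × 6.94 = 0.0534 g.

0.0534 g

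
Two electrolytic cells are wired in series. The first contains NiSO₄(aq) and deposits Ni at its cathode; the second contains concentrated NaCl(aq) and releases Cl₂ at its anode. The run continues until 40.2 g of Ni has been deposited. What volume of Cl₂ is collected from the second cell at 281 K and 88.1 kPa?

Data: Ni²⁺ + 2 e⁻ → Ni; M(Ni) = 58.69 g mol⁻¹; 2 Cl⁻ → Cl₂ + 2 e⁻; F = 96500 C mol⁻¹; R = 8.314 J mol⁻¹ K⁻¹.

18.2 L

n(Ni) = 40.2 / 58.69 = 0.6850 mol, so n(e⁻) = 2 × 0.6850 = 1.370 mol.
The cells are in series, so the same 1.370 mol of electrons passes through the second cell.
2 Cl⁻ → Cl₂ + 2 e⁻ — 2 mol e⁻ per mol Cl₂, so n(Cl₂) = 1.370/2 = 0.6850 mol.
V = nRT/P = (0.6850 × 8.314 × 281) / (88.1 × 10³) = 0.0182 m³ = 18.2 L.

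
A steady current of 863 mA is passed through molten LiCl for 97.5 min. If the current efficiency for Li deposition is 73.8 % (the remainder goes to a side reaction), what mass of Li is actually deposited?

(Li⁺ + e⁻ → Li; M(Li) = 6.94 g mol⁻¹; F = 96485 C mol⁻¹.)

Q = I·t = 0.8630 × 5850.0 = 5049 C.
n(e⁻) = 5049/96485 = 0.05232 mol; theoretically n(Li) = 0.05232/1 = 0.05232 mol, m_theo = 0.3631 g.
At 73.8 % efficiency, m_actual = 0.738 × 0.3631 = 0.268 g.

0.268 g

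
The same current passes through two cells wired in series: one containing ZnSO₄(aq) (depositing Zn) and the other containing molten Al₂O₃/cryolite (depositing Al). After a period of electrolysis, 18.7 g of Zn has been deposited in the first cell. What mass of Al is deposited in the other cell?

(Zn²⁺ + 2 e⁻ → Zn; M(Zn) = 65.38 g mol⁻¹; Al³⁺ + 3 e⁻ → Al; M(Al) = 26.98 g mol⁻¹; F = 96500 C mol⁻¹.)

5.14 g

n(Zn) = 18.7 / 65.38 = 0.2860 mol.
Since Zn²⁺ + 2 e⁻ → Zn, n(e⁻) passed = 2 × 0.2860 = 0.5720 mol.
Cells in series carry the same charge, so the same 0.5720 mol of electrons passes through cell 2.
Al³⁺ + 3 e⁻ → Al, so n(Al) = 0.5720 / 3 = 0.1907 mol.
m(Al) = 0.1907 × 26.98 = 5.14 g.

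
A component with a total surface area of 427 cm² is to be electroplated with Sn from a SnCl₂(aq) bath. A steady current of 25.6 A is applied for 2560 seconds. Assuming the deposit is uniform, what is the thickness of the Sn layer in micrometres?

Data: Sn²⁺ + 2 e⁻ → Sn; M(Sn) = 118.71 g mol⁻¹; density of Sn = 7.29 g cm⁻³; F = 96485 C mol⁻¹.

130 μm

Q = I·t = 25.60 × 2560.0 = 65540 C; n(e⁻) = 0.6792 mol.
n(Sn) = n(e⁻)/2 = 0.3396 mol, so m = 0.3396 × 118.71 = 40.32 g.
Volume = m/ρ = 40.32 / 7.29 = 5.530 cm³.
Thickness = V/A = 5.530 / 427 = 0.0130 cm = 130 μm.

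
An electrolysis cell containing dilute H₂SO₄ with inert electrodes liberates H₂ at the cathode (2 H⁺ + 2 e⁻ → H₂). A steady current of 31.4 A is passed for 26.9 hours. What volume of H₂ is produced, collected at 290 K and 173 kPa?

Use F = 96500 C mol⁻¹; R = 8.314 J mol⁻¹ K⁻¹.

220 L

Q = I·t = 31.40 A × 96840 s = 3041000 C.
n(e⁻) = Q/F = 3041000 / 96500 = 31.51 mol.
2 electrons are transferred per H₂ molecule, so n(H₂) = 31.51 / 2 = 15.76 mol.
V = nRT/P = (15.76 × 8.314 × 290) / (173 × 10³ Pa) = 0.220 m³ = 220 L.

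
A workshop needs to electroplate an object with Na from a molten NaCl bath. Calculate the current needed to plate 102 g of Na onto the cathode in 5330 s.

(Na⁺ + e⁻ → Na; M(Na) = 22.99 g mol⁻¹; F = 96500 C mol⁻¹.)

80.3 A

n(Na) = 102 / 22.99 = 4.437 mol.
n(e⁻) = 1 × 4.437 = 4.437 mol.
Q = n(e⁻)·F = 4.437 × 96500 = 428100 C.
I = Q/t = 428100 / 5330.0 s = 80.3 A.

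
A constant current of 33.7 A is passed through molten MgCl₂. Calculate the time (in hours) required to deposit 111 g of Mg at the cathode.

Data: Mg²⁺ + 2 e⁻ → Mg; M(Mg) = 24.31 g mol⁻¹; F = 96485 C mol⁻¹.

n(Mg) = m/M = 111 / 24.31 = 4.566 mol.
Each Mg atom requires 2 electrons, so n(e⁻) = 2 × 4.566 = 9.132 mol.
Q = n(e⁻)·F = 9.132 × 96485 = 881100 C.
t = Q/I = 881100 / 33.70 A = 26150 s = 7.26 h.

7.26 h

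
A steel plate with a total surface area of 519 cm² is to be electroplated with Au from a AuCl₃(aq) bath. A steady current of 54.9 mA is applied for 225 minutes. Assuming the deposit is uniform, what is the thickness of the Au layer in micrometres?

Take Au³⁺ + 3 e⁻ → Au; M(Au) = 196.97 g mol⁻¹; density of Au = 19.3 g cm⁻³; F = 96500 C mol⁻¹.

Q = I·t = 0.05490 × 13500 = 741.2 C; n(e⁻) = 0.007680 mol.
n(Au) = n(e⁻)/3 = 0.002560 mol, so m = 0.002560 × 196.97 = 0.5043 g.
Volume = m/ρ = 0.5043 / 19.3 = 0.02613 cm³.
Thickness = V/A = 0.02613 / 519 = 5.03 × 10⁻⁵ cm = 0.503 μm.

0.503 μm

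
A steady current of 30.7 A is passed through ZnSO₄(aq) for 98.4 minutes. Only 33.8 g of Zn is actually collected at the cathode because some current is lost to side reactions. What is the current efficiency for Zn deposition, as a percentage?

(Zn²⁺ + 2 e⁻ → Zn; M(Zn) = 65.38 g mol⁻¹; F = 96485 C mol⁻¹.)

Q = I·t = 30.70 × 5904.0 = 181300 C; n(e⁻) = 181300/96485 = 1.879 mol.
Theoretical n(Zn) = n(e⁻)/2 = 0.9393 mol, i.e. m_theo = 0.9393 × 65.38 = 61.41 g.
Efficiency = m_actual / m_theo = 33.8 / 61.41 = 55.0 %.

55.0 %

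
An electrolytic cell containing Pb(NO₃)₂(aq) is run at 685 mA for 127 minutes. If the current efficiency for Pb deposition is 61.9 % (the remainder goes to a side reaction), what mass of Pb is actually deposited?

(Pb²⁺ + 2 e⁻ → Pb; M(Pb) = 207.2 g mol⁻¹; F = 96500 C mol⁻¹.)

Q = I·t = 0.6850 × 7620.0 = 5220 C.
n(e⁻) = 5220/96500 = 0.05409 mol; theoretically n(Pb) = 0.05409/2 = 0.02705 mol, m_theo = 5.604 g.
At 61.9 % efficiency, m_actual = 0.619 × 5.604 = 3.47 g.

3.47 g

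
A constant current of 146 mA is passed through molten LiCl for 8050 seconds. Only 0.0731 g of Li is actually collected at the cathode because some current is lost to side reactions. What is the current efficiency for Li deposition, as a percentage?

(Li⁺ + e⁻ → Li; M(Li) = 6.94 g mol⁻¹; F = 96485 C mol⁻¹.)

86.5 %

Q = I·t = 0.1460 × 8050.0 = 1175 C; n(e⁻) = 1175/96485 = 0.01218 mol.
Theoretical n(Li) = n(e⁻)/1 = 0.01218 mol, i.e. m_theo = 0.01218 × 6.94 = 0.08454 g.
Efficiency = m_actual / m_theo = 0.0731 / 0.08454 = 86.5 %.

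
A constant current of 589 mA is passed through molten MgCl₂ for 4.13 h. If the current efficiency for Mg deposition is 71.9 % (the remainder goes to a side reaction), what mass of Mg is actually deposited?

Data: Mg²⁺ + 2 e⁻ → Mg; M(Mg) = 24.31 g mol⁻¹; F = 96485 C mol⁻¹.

0.793 g

Q = I·t = 0.5890 × 14868 = 8757 C.
n(e⁻) = 8757/96485 = 0.09076 mol; theoretically n(Mg) = 0.09076/2 = 0.04538 mol, m_theo = 1.103 g.
At 71.9 % efficiency, m_actual = 0.719 × 1.103 = 0.793 g.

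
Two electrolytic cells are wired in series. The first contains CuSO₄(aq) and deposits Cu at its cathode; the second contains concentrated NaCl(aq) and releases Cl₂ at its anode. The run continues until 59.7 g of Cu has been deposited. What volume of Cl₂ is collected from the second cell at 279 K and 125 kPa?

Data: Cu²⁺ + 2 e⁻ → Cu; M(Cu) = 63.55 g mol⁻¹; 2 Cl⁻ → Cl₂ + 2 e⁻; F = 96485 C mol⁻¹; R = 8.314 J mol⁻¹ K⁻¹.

n(Cu) = 59.7 / 63.55 = 0.9394 mol, so n(e⁻) = 2 × 0.9394 = 1.879 mol.
The cells are in series, so the same 1.879 mol of electrons passes through the second cell.
2 Cl⁻ → Cl₂ + 2 e⁻ — 2 mol e⁻ per mol Cl₂, so n(Cl₂) = 1.879/2 = 0.9394 mol.
V = nRT/P = (0.9394 × 8.314 × 279) / (125 × 10³) = 0.0174 m³ = 17.4 L.

17.4 L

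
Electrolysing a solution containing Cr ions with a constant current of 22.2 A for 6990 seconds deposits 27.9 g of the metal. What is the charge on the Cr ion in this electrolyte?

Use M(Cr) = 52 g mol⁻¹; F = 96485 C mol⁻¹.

+3

Q = I·t = 22.20 A × 6990.0 s = 155200 C, so n(e⁻) = 155200/96485 = 1.608 mol.
n(Cr) deposited = 27.9 / 52 = 0.5365 mol.
Electrons per atom = n(e⁻)/n(Cr) = 1.608 / 0.5365 = 3.00 ≈ 3, so the ion is Cr³⁺.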